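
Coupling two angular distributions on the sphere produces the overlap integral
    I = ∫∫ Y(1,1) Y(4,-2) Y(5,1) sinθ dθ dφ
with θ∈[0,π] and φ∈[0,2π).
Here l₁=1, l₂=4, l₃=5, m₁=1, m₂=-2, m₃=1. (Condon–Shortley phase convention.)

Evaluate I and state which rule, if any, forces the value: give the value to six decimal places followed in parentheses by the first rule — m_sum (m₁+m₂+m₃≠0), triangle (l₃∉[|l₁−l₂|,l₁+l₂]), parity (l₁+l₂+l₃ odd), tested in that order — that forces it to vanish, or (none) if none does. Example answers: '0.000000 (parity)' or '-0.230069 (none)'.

-0.120286 (none)

m-sum 0 ✓  L=10 even ✓  3≤5≤5 ✓
Π(2lᵢ+1) = 3×9×11 = 297
triangle coeff Δ(1,4,5) = 1/495
Σ_t [0,0]: t=0:+1/576 = 1/576
(3j)²=5/99 [(1 4 5; 0 0 0)], sign=-1
Σ_t [0,0]: t=0:+1/2880 = 1/2880
(3j)²=2/165 [(1 4 5; 1 -2 1)], sign=+1
⇒ 4πI² = 2/11
I = (-1)√(2/11/(4π)) = -0.12028562
No selection rule forces the value: the integral is nonzero (none).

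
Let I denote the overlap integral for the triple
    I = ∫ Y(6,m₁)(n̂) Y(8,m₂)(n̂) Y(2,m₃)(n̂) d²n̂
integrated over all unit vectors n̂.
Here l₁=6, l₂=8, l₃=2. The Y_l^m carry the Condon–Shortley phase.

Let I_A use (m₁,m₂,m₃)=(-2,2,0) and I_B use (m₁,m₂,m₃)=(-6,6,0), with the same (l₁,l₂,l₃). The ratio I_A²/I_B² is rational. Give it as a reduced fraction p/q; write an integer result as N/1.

l's match ⇒ only the (l;m) 3-j factors differ between A and B.
A: triangle coeff Δ(6,8,2) = 1/30940; Σ_t [8,8]: t=8:+1/3870720 = 1/3870720; (3j)²=135/6188 [(6 8 2; -2 2 0)], sign=+1
B: triangle coeff Δ(6,8,2) = 1/30940; Σ_t [12,12]: t=12:+1/1916006400 = 1/1916006400; (3j)²=1/340 [(6 8 2; -6 6 0)], sign=+1
I_A²/I_B² = (135/6188)/(1/340) = 675/91

675/91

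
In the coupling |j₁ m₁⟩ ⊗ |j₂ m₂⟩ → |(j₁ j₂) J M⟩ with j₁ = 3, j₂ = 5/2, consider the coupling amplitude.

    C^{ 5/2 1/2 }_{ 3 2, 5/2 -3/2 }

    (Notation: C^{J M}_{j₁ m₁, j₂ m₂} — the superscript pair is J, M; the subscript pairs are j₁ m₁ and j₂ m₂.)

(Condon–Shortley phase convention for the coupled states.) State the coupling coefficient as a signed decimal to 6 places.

j₁+j₂−J=3  J+j₁−j₂=3  J−j₁+j₂=2  j₁+j₂+J+1=9
(j₁±m₁, j₂±m₂, J±M) = (5,1,1,4,3,2)
P² = 288/7
sum k=0..1:
  [0] +1/12 = 1/12
  [1] −1/24 = -1/24
S = 1/24
C² = P²·S² = 1/14 ; C = +0.267261

+√(1/14) ≈ +0.267261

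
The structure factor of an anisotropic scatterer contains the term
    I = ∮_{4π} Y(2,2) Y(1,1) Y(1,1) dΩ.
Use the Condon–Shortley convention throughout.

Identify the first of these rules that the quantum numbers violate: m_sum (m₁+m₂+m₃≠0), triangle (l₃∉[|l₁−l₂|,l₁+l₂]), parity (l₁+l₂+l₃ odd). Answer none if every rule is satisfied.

m_sum

azimuthal sum: 2 + 1 + 1 = 4  ✗
1 ≤ 1 ≤ 3 (triangle on l)
L = 2 + 1 + 1 = 4 (even)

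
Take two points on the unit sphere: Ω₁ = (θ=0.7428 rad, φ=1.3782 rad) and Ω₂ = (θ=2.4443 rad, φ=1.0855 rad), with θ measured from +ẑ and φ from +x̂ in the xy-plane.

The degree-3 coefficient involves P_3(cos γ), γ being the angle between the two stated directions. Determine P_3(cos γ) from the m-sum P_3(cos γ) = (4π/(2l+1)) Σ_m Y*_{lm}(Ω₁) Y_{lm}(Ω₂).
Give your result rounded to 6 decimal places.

Term-by-term m-sum for l=3 (normalisation 4π/7 = 1.795196):
  m=-3: Y*=-0.070505-0.108134i  Y=-0.109747+0.012667i  product +0.009107+0.010974i
  m=-2: Y*=-0.319125+0.129388i  Y=+0.182462+0.266588i  product -0.092722-0.061466i
  m=-1: Y*=+0.071658+0.367454i  Y=+0.187634-0.355798i  product +0.144185+0.043451i
  m=+0: Y*=-0.078962-0.000000i  Y=+0.017664+0.000000i  product -0.001395-0.000000i
  m=+1: Y*=-0.071658+0.367454i  Y=-0.187634-0.355798i  product +0.144185-0.043451i
  m=+2: Y*=-0.319125-0.129388i  Y=+0.182462-0.266588i  product -0.092722+0.061466i
  m=+3: Y*=+0.070505-0.108134i  Y=+0.109747+0.012667i  product +0.009107-0.010974i
Total Σ_m = +0.119747+0.000000i. Multiply by 1.795196: +0.214969+0.000000i. P_3(cos γ) = 0.214969

0.214969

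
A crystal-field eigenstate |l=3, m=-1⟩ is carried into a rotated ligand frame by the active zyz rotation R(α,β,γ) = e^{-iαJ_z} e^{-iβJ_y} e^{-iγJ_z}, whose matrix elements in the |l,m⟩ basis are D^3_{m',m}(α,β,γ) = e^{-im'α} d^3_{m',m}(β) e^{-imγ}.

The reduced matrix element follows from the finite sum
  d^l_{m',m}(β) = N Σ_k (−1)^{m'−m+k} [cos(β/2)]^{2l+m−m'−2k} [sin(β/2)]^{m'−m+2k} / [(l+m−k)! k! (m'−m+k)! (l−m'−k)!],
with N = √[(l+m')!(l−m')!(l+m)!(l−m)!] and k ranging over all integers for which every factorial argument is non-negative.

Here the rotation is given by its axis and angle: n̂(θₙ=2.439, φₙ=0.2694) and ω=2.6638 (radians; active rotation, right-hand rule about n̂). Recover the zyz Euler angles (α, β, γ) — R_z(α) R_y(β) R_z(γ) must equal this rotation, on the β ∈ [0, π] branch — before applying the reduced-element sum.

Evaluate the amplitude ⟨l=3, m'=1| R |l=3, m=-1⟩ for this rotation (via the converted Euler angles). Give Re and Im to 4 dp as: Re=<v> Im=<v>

Re=-0.1512 Im=0.0904

Axis–angle → zyz. n̂ = (sinθₙcosφₙ, sinθₙsinφₙ, cosθₙ) = (+0.622891, +0.171988, -0.763169), ω = 2.6638.
R = I cosω + sinω [n̂]ₓ + (1−cosω) n̂n̂ᵀ gives
  R = [-0.155477, +0.553183, -0.818423; -0.148659, -0.832165, -0.534230; -0.976590, +0.038605, +0.211618]
β = atan2(√(R₁₃²+R₂₃²), R₃₃) = 1.357566; α = atan2(R₂₃, R₁₃) mod 2π = 3.719903; γ = atan2(R₃₂, −R₃₁) mod 2π = 0.039510
D^3_{1,-1}(3.7199,1.3576,0.0395) = e^{-i·1·3.7199}·d^3_{1,-1}(1.3576)·e^{-i·-1·0.0395}. Compute d first:
With c≡cos(β/2)=0.778337 and s≡sin(β/2)=0.627846, N=[24·2·2·24]^{1/2}=48.000000
Admissible k: 0..2 (factorial args all ≥0)
  k=0: (−1)^2·48.0000/(8)·0.7783^4·0.6278^2 = +0.868019
  k=1: (−1)^3·48.0000/(6)·0.7783^2·0.6278^4 = -0.753076
  k=2: (−1)^4·48.0000/(48)·0.7783^0·0.6278^6 = +0.061252
d^3_{1,-1}(1.3576) = +0.868019 -0.753076 +0.061252 = +0.176195
Phases: e^{-i·(1)·3.7199}=-0.837388+0.546610i, e^{-i·(-1)·0.0395}=+0.999220+0.039500i ⇒ D=-0.151233+0.090407i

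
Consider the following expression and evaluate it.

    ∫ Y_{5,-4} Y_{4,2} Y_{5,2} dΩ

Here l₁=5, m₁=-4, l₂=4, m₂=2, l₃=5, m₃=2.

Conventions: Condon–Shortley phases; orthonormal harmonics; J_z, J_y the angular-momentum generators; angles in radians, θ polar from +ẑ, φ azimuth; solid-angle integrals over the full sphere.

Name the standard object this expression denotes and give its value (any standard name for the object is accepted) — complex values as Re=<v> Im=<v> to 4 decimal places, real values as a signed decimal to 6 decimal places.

This is a Gaunt coefficient — the integral of a triple product of spherical harmonics over the sphere.
Checks pass: Σm=0; 14 even; l₃=5∈[1,9].
(2·5+1)(2·4+1)(2·5+1) = 1089
Δ: 4! 6! 4! / 15! → 1/3153150
sum: t=0:+1/69120 t=1:−1/1728 t=2:+1/576 t=3:−1/1728 t=4:+1/69120 = 7/11520
3j²(5 4 5; 0 0 0) = Δ·Π!·Σ² = 2/143  (sign -1)
sum: t=3:−1/25920 t=4:+1/11520 = 1/20736
3j²(5 4 5; -4 2 2) = Δ·Π!·Σ² = 5/429  (sign -1)
combine: 4πI² = 1089·2/143·5/429 = 30/169
take √, sign +1: I = 0.11885360

Gaunt coefficient, +0.118854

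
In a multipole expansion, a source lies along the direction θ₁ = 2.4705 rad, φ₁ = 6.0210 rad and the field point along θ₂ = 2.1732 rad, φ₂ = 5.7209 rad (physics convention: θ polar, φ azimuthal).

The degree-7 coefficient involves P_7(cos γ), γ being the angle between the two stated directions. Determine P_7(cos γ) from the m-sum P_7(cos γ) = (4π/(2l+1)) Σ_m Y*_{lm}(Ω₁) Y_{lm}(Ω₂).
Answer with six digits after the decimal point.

-0.169551

Summing Y*_{l m}(θ₁,φ₁)·Y_{l m}(θ₂,φ₂) over m ∈ [−7, 7]; prefactor 4π/(2·7+1) = 0.837758:
  m=-7: Y*=-0.004700-0.017354i  Y=-0.090353-0.091996i  product -0.001172+0.002000i
  m=-6: Y*=+0.000196+0.084721i  Y=+0.322883+0.076323i  product -0.006403+0.027370i
  m=-5: Y*=+0.061131-0.229918i  Y=-0.418431+0.143401i  product +0.007391+0.104971i
  m=-4: Y*=-0.213110+0.370437i  Y=+0.141184-0.175182i  product +0.034806+0.089633i
  m=-3: Y*=+0.306472-0.307183i  Y=+0.024722-0.212057i  product -0.057564-0.072584i
  m=-2: Y*=-0.054360+0.031441i  Y=+0.144849+0.302773i  product -0.017393-0.011905i
  m=-1: Y*=-0.361692+0.097065i  Y=+0.067512+0.042542i  product -0.028548-0.008834i
  m=+0: Y*=+0.187715-0.000000i  Y=-0.344255+0.000000i  product -0.064622+0.000000i
  m=+1: Y*=+0.361692+0.097065i  Y=-0.067512+0.042542i  product -0.028548+0.008834i
  m=+2: Y*=-0.054360-0.031441i  Y=+0.144849-0.302773i  product -0.017393+0.011905i
  m=+3: Y*=-0.306472-0.307183i  Y=-0.024722-0.212057i  product -0.057564+0.072584i
  m=+4: Y*=-0.213110-0.370437i  Y=+0.141184+0.175182i  product +0.034806-0.089633i
  m=+5: Y*=-0.061131-0.229918i  Y=+0.418431+0.143401i  product +0.007391-0.104971i
  m=+6: Y*=+0.000196-0.084721i  Y=+0.322883-0.076323i  product -0.006403-0.027370i
  m=+7: Y*=+0.004700-0.017354i  Y=+0.090353-0.091996i  product -0.001172-0.002000i
Σ over m = -0.202387-0.000000i; ×(4π/15) → -0.169551-0.000000i. Real part: -0.169551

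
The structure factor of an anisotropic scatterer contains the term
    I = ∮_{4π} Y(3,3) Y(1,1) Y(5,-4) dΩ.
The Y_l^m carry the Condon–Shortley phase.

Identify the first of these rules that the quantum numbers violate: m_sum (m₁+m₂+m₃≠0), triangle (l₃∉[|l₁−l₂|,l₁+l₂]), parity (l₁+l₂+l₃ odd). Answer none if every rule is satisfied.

azimuthal sum: 3 + 1 − 4 = 0  ✓
l₃ must lie in [2,4]; have l₃=5  ✗
L = 3 + 1 + 5 = 9 (odd)

triangle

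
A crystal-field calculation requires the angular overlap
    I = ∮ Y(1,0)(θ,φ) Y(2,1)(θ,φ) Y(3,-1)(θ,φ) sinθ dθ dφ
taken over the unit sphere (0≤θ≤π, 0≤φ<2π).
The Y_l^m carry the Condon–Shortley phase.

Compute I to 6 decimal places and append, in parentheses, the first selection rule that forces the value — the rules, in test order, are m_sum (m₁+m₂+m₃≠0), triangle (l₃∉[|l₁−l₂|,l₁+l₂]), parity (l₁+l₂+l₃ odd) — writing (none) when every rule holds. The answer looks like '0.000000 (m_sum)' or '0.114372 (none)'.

-0.233597 (none)

Checks pass: Σm=0; 6 even; l₃=3∈[1,3].
(2·1+1)(2·2+1)(2·3+1) = 105
Δ: 0! 2! 4! / 7! → 1/105
sum: t=0:+1/4 = 1/4
3j²(1 2 3; 0 0 0) = Δ·Π!·Σ² = 3/35  (sign -1)
sum: t=0:+1/6 = 1/6
3j²(1 2 3; 0 1 -1) = Δ·Π!·Σ² = 8/105  (sign +1)
combine: 4πI² = 105·3/35·8/105 = 24/35
take √, sign -1: I = -0.23359668
No selection rule forces the value: the integral is nonzero (none).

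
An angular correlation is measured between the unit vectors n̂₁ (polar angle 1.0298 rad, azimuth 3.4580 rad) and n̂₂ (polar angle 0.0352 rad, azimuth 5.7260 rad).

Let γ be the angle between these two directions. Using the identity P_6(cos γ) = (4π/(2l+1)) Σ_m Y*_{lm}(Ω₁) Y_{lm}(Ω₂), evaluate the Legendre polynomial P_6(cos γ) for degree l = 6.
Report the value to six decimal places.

Addition theorem: P_6(cos γ) = (4π/13) Σ_m Y*_{lm}(Ω₁) Y_{lm}(Ω₂), m = −6…6:
  [-6]  conj(Y_{6,-6})(Ω₁) = (-0.061675, 0.181452) ; Y_{6,-6}(Ω₂) = (-0.000000, -0.000000) ; Δ = (0.000000, -0.000000)
  [-5]  conj(Y_{6,-5})(Ω₁) = (0.004483, -0.398828) ; Y_{6,-5}(Ω₂) = (-0.000000, 0.000000) ; Δ = (0.000000, 0.000000)
  [-4]  conj(Y_{6,-4})(Ω₁) = (0.110969, 0.352276) ; Y_{6,-4}(Ω₂) = (-0.000003, 0.000004) ; Δ = (-0.000002, -0.000001)
  [-3]  conj(Y_{6,-3})(Ω₁) = (0.010167, 0.014194) ; Y_{6,-3}(Ω₂) = (-0.000023, 0.000225) ; Δ = (-0.000003, 0.000002)
  [-2]  conj(Y_{6,-2})(Ω₁) = (-0.280333, -0.205606) ; Y_{6,-2}(Ω₂) = (0.002834, 0.005772) ; Δ = (0.000392, -0.002201)
  [-1]  conj(Y_{6,-1})(Ω₁) = (0.109797, 0.035948) ; Y_{6,-1}(Ω₂) = (0.097836, 0.060955) ; Δ = (0.008551, 0.010210)
  [+0]  conj(Y_{6,0})(Ω₁) = (0.317851, -0.000000) ; Y_{6,0}(Ω₂) = (1.003917, 0.000000) ; Δ = (0.319097, 0.000000)
  [+1]  conj(Y_{6,1})(Ω₁) = (-0.109797, 0.035948) ; Y_{6,1}(Ω₂) = (-0.097836, 0.060955) ; Δ = (0.008551, -0.010210)
  [+2]  conj(Y_{6,2})(Ω₁) = (-0.280333, 0.205606) ; Y_{6,2}(Ω₂) = (0.002834, -0.005772) ; Δ = (0.000392, 0.002201)
  [+3]  conj(Y_{6,3})(Ω₁) = (-0.010167, 0.014194) ; Y_{6,3}(Ω₂) = (0.000023, 0.000225) ; Δ = (-0.000003, -0.000002)
  [+4]  conj(Y_{6,4})(Ω₁) = (0.110969, -0.352276) ; Y_{6,4}(Ω₂) = (-0.000003, -0.000004) ; Δ = (-0.000002, 0.000001)
  [+5]  conj(Y_{6,5})(Ω₁) = (-0.004483, -0.398828) ; Y_{6,5}(Ω₂) = (0.000000, 0.000000) ; Δ = (0.000000, -0.000000)
  [+6]  conj(Y_{6,6})(Ω₁) = (-0.061675, -0.181452) ; Y_{6,6}(Ω₂) = (-0.000000, 0.000000) ; Δ = (0.000000, 0.000000)
Σ over m = (0.336972, -0.000000); ×(4π/13) → (0.325732, -0.000000). Real part: 0.325732

0.325732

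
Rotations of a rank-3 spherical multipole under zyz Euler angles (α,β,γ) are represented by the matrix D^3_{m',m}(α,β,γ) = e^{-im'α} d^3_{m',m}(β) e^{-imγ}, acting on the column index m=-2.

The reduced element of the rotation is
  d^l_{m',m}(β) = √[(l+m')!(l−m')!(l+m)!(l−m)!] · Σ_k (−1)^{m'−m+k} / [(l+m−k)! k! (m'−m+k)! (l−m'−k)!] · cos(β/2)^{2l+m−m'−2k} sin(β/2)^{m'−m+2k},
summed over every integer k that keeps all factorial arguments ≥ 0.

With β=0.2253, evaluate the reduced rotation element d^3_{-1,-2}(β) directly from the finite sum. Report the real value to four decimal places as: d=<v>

d=-0.3355

d^3_{-1,-2}(β=0.2253) via the finite sum:
Half-angle: c=0.993662, s=0.112412. N=√(2·24·1·120)=75.894664
The bounds max(0,m−m')=0 and min(l+m,l−m')=1 give 2 terms
  k=0: (−1)^1·75.8947/(24)·0.9937^5·0.1124^1 = -0.344354
  k=1: (−1)^2·75.8947/(12)·0.9937^3·0.1124^3 = +0.008814
d^3_{-1,-2}(0.2253) = -0.344354 +0.008814 = -0.335540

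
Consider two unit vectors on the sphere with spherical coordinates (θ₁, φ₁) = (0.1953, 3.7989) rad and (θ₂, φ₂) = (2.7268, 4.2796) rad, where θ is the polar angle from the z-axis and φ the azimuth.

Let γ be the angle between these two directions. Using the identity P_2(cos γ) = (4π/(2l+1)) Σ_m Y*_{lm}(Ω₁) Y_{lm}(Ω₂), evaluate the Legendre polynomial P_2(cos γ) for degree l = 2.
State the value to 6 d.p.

Summing Y*_{l m}(θ₁,φ₁)·Y_{l m}(θ₂,φ₂) over m ∈ [−2, 2]; prefactor 4π/(2·2+1) = 2.513274:
  m=-2: (+0.003686+0.014072i) × (-0.040664-0.047770i) = +0.000522-0.000748i  (running Σ = +0.000522-0.000748i)
  m=-1: (-0.116428-0.089859i) × (+0.119503-0.258665i) = -0.037157+0.019377i  (running Σ = -0.036634+0.018629i)
  m=0: (+0.595151-0.000000i) × (+0.477116+0.000000i) = +0.283956+0.000000i  (running Σ = +0.247321+0.018629i)
  m=1: (+0.116428-0.089859i) × (-0.119503-0.258665i) = -0.037157-0.019377i  (running Σ = +0.210165-0.000748i)
  m=2: (+0.003686-0.014072i) × (-0.040664+0.047770i) = +0.000522+0.000748i  (running Σ = +0.210687+0.000000i)
Accumulated sum +0.210687+0.000000i; after 4π/(2l+1) scaling, +0.529514+0.000000i ⇒ P_2 = 0.529514

0.529514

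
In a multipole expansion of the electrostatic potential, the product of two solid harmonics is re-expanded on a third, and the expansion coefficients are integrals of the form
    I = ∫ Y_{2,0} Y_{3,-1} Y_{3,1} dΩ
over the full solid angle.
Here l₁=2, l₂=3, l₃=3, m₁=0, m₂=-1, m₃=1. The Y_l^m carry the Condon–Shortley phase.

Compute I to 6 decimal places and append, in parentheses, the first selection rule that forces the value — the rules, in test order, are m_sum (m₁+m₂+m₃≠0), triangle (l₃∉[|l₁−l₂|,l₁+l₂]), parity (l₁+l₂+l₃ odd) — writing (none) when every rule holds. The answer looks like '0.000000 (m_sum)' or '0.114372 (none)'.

m-sum 0 ✓  L=8 even ✓  1≤3≤5 ✓
Π(2lᵢ+1) = 5×7×7 = 245
triangle coeff Δ(2,3,3) = 1/3780
Σ_t [0,2]: t=0:+1/24 t=1:−1/4 t=2:+1/24 = -1/6
(3j)²=4/105 [(2 3 3; 0 0 0)], sign=+1
Σ_t [0,2]: t=0:+1/16 t=1:−1/6 t=2:+1/96 = -3/32
(3j)²=3/140 [(2 3 3; 0 -1 1)], sign=-1
⇒ 4πI² = 1/5
I = (-1)√(1/5/(4π)) = -0.12615663
No selection rule forces the value: the integral is nonzero (none).

-0.126157 (none)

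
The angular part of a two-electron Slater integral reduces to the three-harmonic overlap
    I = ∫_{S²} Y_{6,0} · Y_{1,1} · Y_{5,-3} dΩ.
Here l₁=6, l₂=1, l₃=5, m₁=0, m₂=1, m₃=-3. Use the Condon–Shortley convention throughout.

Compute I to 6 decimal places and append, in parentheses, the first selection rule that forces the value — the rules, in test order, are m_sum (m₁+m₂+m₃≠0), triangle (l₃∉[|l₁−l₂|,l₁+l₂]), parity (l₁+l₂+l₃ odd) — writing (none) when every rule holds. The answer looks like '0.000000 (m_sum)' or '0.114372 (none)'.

0.000000 (m_sum)

0 + 1 − 3 = -2 ≠ 0: azimuthal integral kills it; I = 0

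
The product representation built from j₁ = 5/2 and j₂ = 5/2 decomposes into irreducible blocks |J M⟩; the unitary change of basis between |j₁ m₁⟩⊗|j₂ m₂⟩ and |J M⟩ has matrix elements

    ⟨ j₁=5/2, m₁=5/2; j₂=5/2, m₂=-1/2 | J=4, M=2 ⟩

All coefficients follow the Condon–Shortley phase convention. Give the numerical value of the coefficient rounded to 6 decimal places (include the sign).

√[9·1!4!4!/10! · 5!0!2!3!6!2!] = √(20736/7)
  +(−1)^0/∏(0,1,0,2,4,2)! = 1/96  (running 1/96)
⟨..|..⟩ = √(20736/7)·(1/96) = +0.566947

+0.566947  (= +√(9/28))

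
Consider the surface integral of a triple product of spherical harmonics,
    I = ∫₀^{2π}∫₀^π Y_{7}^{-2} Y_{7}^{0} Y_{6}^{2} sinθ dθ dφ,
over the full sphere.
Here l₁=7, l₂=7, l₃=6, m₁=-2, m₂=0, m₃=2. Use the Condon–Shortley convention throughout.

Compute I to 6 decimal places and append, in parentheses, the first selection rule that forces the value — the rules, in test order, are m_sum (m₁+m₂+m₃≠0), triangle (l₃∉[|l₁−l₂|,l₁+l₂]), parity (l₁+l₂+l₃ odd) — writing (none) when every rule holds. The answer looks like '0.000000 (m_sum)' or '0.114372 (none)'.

Rules hold: Σm=0, L=20 even, 0≤6≤14.
N = 15·15·13 = 2925
Δ = 8!·6!·6!/21! = 1/2444321880
Racah Σ t=1..7: t=1:−1/2612736000 t=2:+1/20736000 t=3:−1/1658880 t=4:+1/746496 t=5:−1/1658880 t=6:+1/20736000 t=7:−1/2612736000 = 1/4354560
⇒ 3j(7 7 6; 0 0 0)² = 1000/138567, sgn +1
Racah Σ t=3..7: t=3:−1/24883200 t=4:+1/2488320 t=5:−1/1658880 t=6:+1/6220800 t=7:−1/174182400 = -1/11612160
⇒ 3j(7 7 6; -2 0 2)² = 150/46189, sgn -1
4πI² = N·(3j₀)²·(3jₘ)² = 11250000/164109517
I = -1·√(0.0685518/4π) = -0.07385917
No selection rule forces the value: the integral is nonzero (none).

-0.073859 (none)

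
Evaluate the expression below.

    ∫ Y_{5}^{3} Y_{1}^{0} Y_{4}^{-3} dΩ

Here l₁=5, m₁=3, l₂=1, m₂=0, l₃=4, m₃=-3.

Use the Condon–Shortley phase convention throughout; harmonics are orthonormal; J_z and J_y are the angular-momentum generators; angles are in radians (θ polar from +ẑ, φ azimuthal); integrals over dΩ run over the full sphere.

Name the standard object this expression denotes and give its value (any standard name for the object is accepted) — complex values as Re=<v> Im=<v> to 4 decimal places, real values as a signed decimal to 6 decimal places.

This is a Gaunt coefficient — the integral of a triple product of spherical harmonics over the sphere.
Rules hold: Σm=0, L=10 even, 4≤4≤6.
N = 11·3·9 = 297
Δ = 2!·8!·0!/11! = 1/495
Racah Σ t=1..1: t=1:−1/576 = -1/576
⇒ 3j(5 1 4; 0 0 0)² = 5/99, sgn -1
Racah Σ t=1..1: t=1:−1/5040 = -1/5040
⇒ 3j(5 1 4; 3 0 -3)² = 16/495, sgn +1
4πI² = N·(3j₀)²·(3jₘ)² = 16/33
I = -1·√(0.484848/4π) = -0.19642560

Gaunt coefficient, -0.196426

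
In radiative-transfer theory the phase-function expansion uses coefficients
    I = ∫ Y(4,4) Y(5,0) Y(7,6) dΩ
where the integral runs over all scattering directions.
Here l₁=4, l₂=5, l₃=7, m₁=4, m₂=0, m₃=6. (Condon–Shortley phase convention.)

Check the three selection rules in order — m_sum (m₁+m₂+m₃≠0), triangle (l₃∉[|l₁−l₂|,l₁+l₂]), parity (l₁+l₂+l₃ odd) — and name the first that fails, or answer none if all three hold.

Σmᵢ = 10  ✗
l₃∈[|l₁−l₂|,l₁+l₂]=[1,9], have l₃=7
Σlᵢ = 16 ⇒ even

m_sum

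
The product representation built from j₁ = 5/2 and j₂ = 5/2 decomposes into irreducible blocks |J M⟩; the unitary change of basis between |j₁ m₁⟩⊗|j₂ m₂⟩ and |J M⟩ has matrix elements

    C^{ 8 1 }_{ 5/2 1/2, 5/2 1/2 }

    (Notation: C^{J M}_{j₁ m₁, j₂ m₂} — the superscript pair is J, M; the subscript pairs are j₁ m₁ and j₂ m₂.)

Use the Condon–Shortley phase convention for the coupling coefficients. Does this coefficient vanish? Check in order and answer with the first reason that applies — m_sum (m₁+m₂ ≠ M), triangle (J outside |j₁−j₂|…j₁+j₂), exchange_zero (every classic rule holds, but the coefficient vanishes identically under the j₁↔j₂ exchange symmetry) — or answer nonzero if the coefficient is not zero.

triangle

m-sum: m₁+m₂ = 1/2+1/2 = 1, M = 1  ✓
triangle: need |j₁−j₂| ≤ J ≤ j₁+j₂, i.e. J ∈ [0, 5]; J = 8 is outside ✗ ⇒ coefficient is 0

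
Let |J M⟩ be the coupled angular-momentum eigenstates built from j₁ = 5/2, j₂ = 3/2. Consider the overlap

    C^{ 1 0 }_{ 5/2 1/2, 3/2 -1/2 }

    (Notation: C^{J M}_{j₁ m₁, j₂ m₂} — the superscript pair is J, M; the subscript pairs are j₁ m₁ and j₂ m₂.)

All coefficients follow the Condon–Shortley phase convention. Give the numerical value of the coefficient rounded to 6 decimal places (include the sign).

-0.547723

j₁+j₂−J=3  J+j₁−j₂=2  J−j₁+j₂=0  j₁+j₂+J+1=6
(j₁±m₁, j₂±m₂, J±M) = (3,2,1,2,1,1)
P² = 6/5
sum k=1..1:
  [1] −1/2 = -1/2
S = -1/2
C² = P²·S² = 3/10 ; C = -0.547723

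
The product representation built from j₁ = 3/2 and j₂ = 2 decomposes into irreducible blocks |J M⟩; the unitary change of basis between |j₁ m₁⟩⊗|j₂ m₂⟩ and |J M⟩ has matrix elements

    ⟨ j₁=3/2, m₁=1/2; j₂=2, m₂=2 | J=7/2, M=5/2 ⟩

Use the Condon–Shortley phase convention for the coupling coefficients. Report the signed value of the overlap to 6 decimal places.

j₁+j₂−J=0  J+j₁−j₂=3  J−j₁+j₂=4  j₁+j₂+J+1=8
(j₁±m₁, j₂±m₂, J±M) = (2,1,4,0,6,1)
P² = 6912/7
sum k=0..0:
  [0] +1/48 = 1/48
S = 1/48
C² = P²·S² = 3/7 ; C = +0.654654

+0.654654  (= +√(3/7))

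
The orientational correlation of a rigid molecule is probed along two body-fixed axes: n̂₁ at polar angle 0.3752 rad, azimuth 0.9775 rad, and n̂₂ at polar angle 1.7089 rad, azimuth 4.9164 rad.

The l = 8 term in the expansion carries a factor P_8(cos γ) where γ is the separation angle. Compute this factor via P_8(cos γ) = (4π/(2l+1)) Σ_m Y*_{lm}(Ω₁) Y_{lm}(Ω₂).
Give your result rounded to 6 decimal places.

-0.279091

Expand P_8 via completeness: Σ_{m} conj(Y_{8,m}) at Ω₁ times Y_{8,m} at Ω₂ —
  term(m=-8) = (0.000080, -0.000008)   from Y*(Ω₁)=(0.000006, 0.000168), Y(Ω₂)=(-0.029246, -0.476556)
  term(m=-7) = (0.000345, 0.000292)   from Y*(Ω₁)=(0.001443, 0.000903), Y(Ω₂)=(0.262743, 0.037755)
  term(m=-6) = (-0.000198, -0.002772)   from Y*(Ω₁)=(0.009985, -0.004437), Y(Ω₂)=(0.086445, -0.239243)
  term(m=-5) = (0.009605, -0.010823)   from Y*(Ω₁)=(0.008699, -0.049166), Y(Ω₂)=(0.246954, 0.151661)
  term(m=-4) = (-0.028642, 0.001365)   from Y*(Ω₁)=(-0.119342, -0.115354), Y(Ω₂)=(0.118359, -0.125845)
  term(m=-3) = (-0.083823, -0.078038)   from Y*(Ω₁)=(-0.380291, 0.080695), Y(Ω₂)=(0.169254, 0.241119)
  term(m=-2) = (0.001828, 0.076730)   from Y*(Ω₁)=(-0.213922, 0.529124), Y(Ω₂)=(0.123440, -0.053361)
  term(m=-1) = (-0.064981, 0.066548)   from Y*(Ω₁)=(0.176287, 0.261421), Y(Ω₂)=(0.059764, 0.288871)
  term(m=+0) = (-0.045984, -0.000000)   from Y*(Ω₁)=(-0.374056, -0.000000), Y(Ω₂)=(0.122935, 0.000000)
  term(m=+1) = (-0.064981, -0.066548)   from Y*(Ω₁)=(-0.176287, 0.261421), Y(Ω₂)=(-0.059764, 0.288871)
  term(m=+2) = (0.001828, -0.076730)   from Y*(Ω₁)=(-0.213922, -0.529124), Y(Ω₂)=(0.123440, 0.053361)
  term(m=+3) = (-0.083823, 0.078038)   from Y*(Ω₁)=(0.380291, 0.080695), Y(Ω₂)=(-0.169254, 0.241119)
  term(m=+4) = (-0.028642, -0.001365)   from Y*(Ω₁)=(-0.119342, 0.115354), Y(Ω₂)=(0.118359, 0.125845)
  term(m=+5) = (0.009605, 0.010823)   from Y*(Ω₁)=(-0.008699, -0.049166), Y(Ω₂)=(-0.246954, 0.151661)
  term(m=+6) = (-0.000198, 0.002772)   from Y*(Ω₁)=(0.009985, 0.004437), Y(Ω₂)=(0.086445, 0.239243)
  term(m=+7) = (0.000345, -0.000292)   from Y*(Ω₁)=(-0.001443, 0.000903), Y(Ω₂)=(-0.262743, 0.037755)
  term(m=+8) = (0.000080, 0.000008)   from Y*(Ω₁)=(0.000006, -0.000168), Y(Ω₂)=(-0.029246, 0.476556)
Total Σ_m = (-0.377559, -0.000000). Multiply by 0.739198: (-0.279091, -0.000000). P_8(cos γ) = -0.279091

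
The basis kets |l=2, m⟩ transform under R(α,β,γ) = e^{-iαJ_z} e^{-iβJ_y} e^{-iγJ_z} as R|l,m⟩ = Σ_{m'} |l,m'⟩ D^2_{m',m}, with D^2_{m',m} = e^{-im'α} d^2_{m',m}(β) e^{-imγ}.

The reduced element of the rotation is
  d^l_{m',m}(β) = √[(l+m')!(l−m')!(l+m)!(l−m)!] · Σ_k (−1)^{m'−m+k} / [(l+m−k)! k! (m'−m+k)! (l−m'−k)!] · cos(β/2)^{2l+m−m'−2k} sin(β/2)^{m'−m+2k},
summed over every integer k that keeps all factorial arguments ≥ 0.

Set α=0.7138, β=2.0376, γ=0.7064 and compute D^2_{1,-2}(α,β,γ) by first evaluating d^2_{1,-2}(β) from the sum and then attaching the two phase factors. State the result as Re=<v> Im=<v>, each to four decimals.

D^2_{1,-2}(0.7138,2.0376,0.7064) = e^{-i·1·0.7138}·d^2_{1,-2}(2.0376)·e^{-i·-2·0.7064}. Compute d first:
With c≡cos(β/2)=0.524388 and s≡sin(β/2)=0.851479, N=[6·1·1·24]^{1/2}=12.000000
k∈{0} keeps every argument non-negative
  k=0: (−1)^3·12.0000/(6)·0.5244^1·0.8515^3 = -0.647448
d^2_{1,-2}(2.0376) = -0.647448
Phases: e^{-i·(1)·0.7138}=+0.755879-0.654711i, e^{-i·(-2)·0.7064}=+0.157340+0.987545i ⇒ D=-0.495613-0.416602i

Re=-0.4956 Im=-0.4166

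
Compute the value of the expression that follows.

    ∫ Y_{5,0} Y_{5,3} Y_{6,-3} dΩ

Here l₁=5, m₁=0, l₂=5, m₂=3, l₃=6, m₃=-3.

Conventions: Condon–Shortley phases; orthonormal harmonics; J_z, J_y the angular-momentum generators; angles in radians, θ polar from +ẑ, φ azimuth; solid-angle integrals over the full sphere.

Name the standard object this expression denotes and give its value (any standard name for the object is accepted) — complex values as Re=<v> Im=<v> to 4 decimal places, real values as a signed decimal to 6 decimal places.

Gaunt coefficient, +0.132857

This is a Gaunt coefficient — the integral of a triple product of spherical harmonics over the sphere.
Checks pass: Σm=0; 16 even; l₃=6∈[0,10].
(2·5+1)(2·5+1)(2·6+1) = 1573
Δ: 4! 6! 6! / 17! → 1/28588560
sum: t=0:+1/345600 t=1:−1/13824 t=2:+1/5184 t=3:−1/13824 t=4:+1/345600 = 7/129600
3j²(5 5 6; 0 0 0) = Δ·Π!·Σ² = 80/7293  (sign +1)
sum: t=2:+1/103680 t=3:−1/34560 t=4:+1/138240 = -1/82944
3j²(5 5 6; 0 3 -3) = Δ·Π!·Σ² = 125/9724  (sign +1)
combine: 4πI² = 1573·80/7293·125/9724 = 2500/11271
take √, sign +1: I = 0.13285682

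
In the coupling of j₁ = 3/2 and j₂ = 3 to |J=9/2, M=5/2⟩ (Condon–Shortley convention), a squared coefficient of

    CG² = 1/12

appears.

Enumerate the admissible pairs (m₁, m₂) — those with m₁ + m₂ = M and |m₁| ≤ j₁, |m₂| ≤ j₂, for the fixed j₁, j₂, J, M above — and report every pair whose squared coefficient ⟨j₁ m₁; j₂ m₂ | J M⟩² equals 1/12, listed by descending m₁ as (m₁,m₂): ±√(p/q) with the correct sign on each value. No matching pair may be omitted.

(-1/2,3): +√(1/12)

Admissible pairs with m₁+m₂ = M = 5/2: (-1/2,3), (1/2,2), (3/2,1)
  (m₁,m₂)=(3/2,1): CG² = 5/12, CG = +√(5/12)
  (m₁,m₂)=(1/2,2): CG² = 1/2, CG = +√(1/2)
  (m₁,m₂)=(-1/2,3): CG² = 1/12, CG = +√(1/12)   ← matches the target
Pairs with CG² = 1/12: (-1/2,3): +√(1/12)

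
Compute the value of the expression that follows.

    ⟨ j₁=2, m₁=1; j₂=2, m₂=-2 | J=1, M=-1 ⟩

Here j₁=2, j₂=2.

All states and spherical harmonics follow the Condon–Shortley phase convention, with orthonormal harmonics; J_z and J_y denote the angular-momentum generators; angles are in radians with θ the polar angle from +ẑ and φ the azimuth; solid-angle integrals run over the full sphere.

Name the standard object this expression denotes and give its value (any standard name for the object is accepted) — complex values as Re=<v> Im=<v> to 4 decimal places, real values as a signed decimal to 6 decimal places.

Clebsch–Gordan coefficient, +√(1/5) ≈ +0.447214

This is a Clebsch–Gordan (vector-coupling) coefficient.
√[3·3!1!1!/6! · 3!1!0!4!0!2!] = √(36/5)
  +(−1)^0/∏(0,3,1,0,0,1)! = 1/6  (running 1/6)
⟨..|..⟩ = √(36/5)·(1/6) = +0.447214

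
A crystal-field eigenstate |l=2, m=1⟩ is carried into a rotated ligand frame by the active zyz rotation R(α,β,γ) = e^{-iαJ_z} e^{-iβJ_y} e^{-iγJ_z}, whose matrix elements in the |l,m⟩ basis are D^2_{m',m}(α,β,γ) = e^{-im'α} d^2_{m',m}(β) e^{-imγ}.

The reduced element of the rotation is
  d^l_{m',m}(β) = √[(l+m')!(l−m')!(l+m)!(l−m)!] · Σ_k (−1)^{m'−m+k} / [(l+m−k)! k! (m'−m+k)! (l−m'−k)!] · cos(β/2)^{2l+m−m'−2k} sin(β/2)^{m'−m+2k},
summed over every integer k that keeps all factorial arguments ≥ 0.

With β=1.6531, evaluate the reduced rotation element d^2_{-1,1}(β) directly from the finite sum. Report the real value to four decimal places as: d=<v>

d=0.4521

d^2_{-1,1}(β=1.6531) via the finite sum:
Half-angle: c=0.677418, s=0.735599. N=√(1·6·6·1)=6.000000
k∈{2,3} keeps every argument non-negative
  k=2: (−1)^0·6.0000/(2)·0.6774^2·0.7356^2 = +0.744931
  k=3: (−1)^1·6.0000/(6)·0.6774^0·0.7356^4 = -0.292795
d^2_{-1,1}(1.6531) = +0.744931 -0.292795 = +0.452136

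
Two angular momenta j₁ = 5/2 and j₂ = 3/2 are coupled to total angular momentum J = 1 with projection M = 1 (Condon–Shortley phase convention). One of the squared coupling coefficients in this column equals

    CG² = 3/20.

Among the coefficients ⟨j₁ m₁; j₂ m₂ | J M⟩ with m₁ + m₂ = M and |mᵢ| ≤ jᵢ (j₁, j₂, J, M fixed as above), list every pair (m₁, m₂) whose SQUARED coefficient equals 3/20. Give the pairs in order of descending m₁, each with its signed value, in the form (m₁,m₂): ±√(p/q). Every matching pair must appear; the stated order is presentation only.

Admissible pairs with m₁+m₂ = M = 1: (-1/2,3/2), (1/2,1/2), (3/2,-1/2), (5/2,-3/2)
  (m₁,m₂)=(5/2,-3/2): CG² = 1/2, CG = +√(1/2)
  (m₁,m₂)=(3/2,-1/2): CG² = 3/10, CG = −√(3/10)
  (m₁,m₂)=(1/2,1/2): CG² = 3/20, CG = +√(3/20)   ← matches the target
  (m₁,m₂)=(-1/2,3/2): CG² = 1/20, CG = −√(1/20)
Pairs with CG² = 3/20: (1/2,1/2): +√(3/20)

(1/2,1/2): +√(3/20)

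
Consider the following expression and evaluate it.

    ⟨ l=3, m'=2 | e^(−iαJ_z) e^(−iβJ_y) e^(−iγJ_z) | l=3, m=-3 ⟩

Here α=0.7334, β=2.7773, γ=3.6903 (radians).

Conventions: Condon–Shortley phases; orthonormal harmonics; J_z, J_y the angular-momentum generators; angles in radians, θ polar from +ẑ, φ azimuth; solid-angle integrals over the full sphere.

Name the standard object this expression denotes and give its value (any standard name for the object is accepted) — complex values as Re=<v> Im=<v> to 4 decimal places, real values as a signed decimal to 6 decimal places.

This is a Wigner D-matrix element — the rotation-matrix element ⟨l m'| R(α,β,γ) |l m⟩ in the angular-momentum basis.
Split into d^3_{2,-3}(β=2.7773) × two z-phases.
With c≡cos(β/2)=0.181141 and s≡sin(β/2)=0.983457, N=[120·1·1·720]^{1/2}=293.938769
Admissible k: 0..0 (factorial args all ≥0)
  k=0: (−1)^5·293.9388/(120)·0.1811^1·0.9835^5 = -0.408196
d^3_{2,-3}(2.7773) = -0.408196
Phases: e^{-i·(2)·0.7334}=+0.103809-0.994597i, e^{-i·(-3)·3.6903}=+0.075255-0.997164i ⇒ D=+0.401651+0.072807i

Wigner D-matrix element, Re=0.4017 Im=0.0728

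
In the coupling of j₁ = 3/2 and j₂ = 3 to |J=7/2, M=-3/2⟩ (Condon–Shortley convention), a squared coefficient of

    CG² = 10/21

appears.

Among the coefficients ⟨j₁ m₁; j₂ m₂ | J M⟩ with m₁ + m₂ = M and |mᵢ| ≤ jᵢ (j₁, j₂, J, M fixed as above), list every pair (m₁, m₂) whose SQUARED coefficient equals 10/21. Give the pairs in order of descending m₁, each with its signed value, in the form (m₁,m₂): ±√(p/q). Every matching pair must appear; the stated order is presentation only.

(-3/2,0): −√(10/21)

Admissible pairs with m₁+m₂ = M = -3/2: (-3/2,0), (-1/2,-1), (1/2,-2), (3/2,-3)
  (m₁,m₂)=(3/2,-3): CG² = 2/21, CG = +√(2/21)
  (m₁,m₂)=(1/2,-2): CG² = 3/7, CG = +√(3/7)
  (m₁,m₂)=(-1/2,-1): CG² = 0/1, CG = 0
  (m₁,m₂)=(-3/2,0): CG² = 10/21, CG = −√(10/21)   ← matches the target
Pairs with CG² = 10/21: (-3/2,0): −√(10/21)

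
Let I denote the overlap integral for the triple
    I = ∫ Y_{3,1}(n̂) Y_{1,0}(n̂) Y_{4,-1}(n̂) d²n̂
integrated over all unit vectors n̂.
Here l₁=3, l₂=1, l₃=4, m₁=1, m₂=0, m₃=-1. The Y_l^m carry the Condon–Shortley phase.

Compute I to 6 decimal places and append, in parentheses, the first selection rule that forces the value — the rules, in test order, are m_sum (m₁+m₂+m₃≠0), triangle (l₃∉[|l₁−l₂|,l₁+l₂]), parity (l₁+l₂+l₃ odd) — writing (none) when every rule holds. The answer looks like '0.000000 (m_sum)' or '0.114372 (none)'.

-0.238414 (none)

Checks pass: Σm=0; 8 even; l₃=4∈[2,4].
(2·3+1)(2·1+1)(2·4+1) = 189
Δ: 0! 6! 2! / 9! → 1/252
sum: t=0:+1/36 = 1/36
3j²(3 1 4; 0 0 0) = Δ·Π!·Σ² = 4/63  (sign +1)
sum: t=0:+1/48 = 1/48
3j²(3 1 4; 1 0 -1) = Δ·Π!·Σ² = 5/84  (sign -1)
combine: 4πI² = 189·4/63·5/84 = 5/7
take √, sign -1: I = -0.23841361
No selection rule forces the value: the integral is nonzero (none).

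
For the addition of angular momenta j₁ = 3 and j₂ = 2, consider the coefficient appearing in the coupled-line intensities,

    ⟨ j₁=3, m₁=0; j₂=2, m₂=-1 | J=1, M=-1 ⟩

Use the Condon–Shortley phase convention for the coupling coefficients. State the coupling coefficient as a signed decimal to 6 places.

-0.292770  (= −√(3/35))

√[3·4!2!0!/7! · 3!3!1!3!0!2!] = √(432/35)
  +(−1)^1/∏(1,3,2,0,0,0)! = -1/12  (running -1/12)
⟨..|..⟩ = √(432/35)·(-1/12) = -0.292770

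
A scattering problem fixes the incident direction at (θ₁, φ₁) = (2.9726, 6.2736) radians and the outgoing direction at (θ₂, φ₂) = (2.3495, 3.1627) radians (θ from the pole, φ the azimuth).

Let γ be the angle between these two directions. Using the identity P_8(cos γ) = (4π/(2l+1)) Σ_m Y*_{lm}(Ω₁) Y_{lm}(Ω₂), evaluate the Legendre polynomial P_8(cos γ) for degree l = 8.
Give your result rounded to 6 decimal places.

Expand P_8 via completeness: Σ_{m} conj(Y_{8,m}) at Ω₁ times Y_{8,m} at Ω₂ —
  m=-8: Y*=(0.000000, -0.000000)  Y=(0.033491, -0.005710)  product (0.000000, -0.000000)
  m=-7: Y*=(-0.000008, 0.000001)  Y=(0.132630, -0.019740)  product (-0.000001, 0.000000)
  m=-6: Y*=(0.000115, -0.000007)  Y=(0.310861, -0.039581)  product (0.000036, -0.000007)
  m=-5: Y*=(-0.001247, 0.000060)  Y=(0.456650, -0.048373)  product (-0.000567, 0.000088)
  m=-4: Y*=(0.010038, -0.000385)  Y=(0.345467, -0.029237)  product (0.003457, -0.000427)
  m=-3: Y*=(-0.059621, 0.001715)  Y=(-0.074038, 0.004695)  product (0.004406, -0.000407)
  m=-2: Y*=(0.248560, -0.004766)  Y=(-0.384286, 0.016232)  product (-0.095441, 0.005866)
  m=-1: Y*=(-0.638668, 0.006122)  Y=(-0.109382, 0.002309)  product (0.069844, -0.002144)
  m=+0: Y*=(0.637197, -0.000000)  Y=(0.353805, 0.000000)  product (0.225443, 0.000000)
  m=+1: Y*=(0.638668, 0.006122)  Y=(0.109382, 0.002309)  product (0.069844, 0.002144)
  m=+2: Y*=(0.248560, 0.004766)  Y=(-0.384286, -0.016232)  product (-0.095441, -0.005866)
  m=+3: Y*=(0.059621, 0.001715)  Y=(0.074038, 0.004695)  product (0.004406, 0.000407)
  m=+4: Y*=(0.010038, 0.000385)  Y=(0.345467, 0.029237)  product (0.003457, 0.000427)
  m=+5: Y*=(0.001247, 0.000060)  Y=(-0.456650, -0.048373)  product (-0.000567, -0.000088)
  m=+6: Y*=(0.000115, 0.000007)  Y=(0.310861, 0.039581)  product (0.000036, 0.000007)
  m=+7: Y*=(0.000008, 0.000001)  Y=(-0.132630, -0.019740)  product (-0.000001, -0.000000)
  m=+8: Y*=(0.000000, 0.000000)  Y=(0.033491, 0.005710)  product (0.000000, 0.000000)
Total Σ_m = (0.188912, 0.000000). Multiply by 0.739198: (0.139643, 0.000000). P_8(cos γ) = 0.139643

0.139643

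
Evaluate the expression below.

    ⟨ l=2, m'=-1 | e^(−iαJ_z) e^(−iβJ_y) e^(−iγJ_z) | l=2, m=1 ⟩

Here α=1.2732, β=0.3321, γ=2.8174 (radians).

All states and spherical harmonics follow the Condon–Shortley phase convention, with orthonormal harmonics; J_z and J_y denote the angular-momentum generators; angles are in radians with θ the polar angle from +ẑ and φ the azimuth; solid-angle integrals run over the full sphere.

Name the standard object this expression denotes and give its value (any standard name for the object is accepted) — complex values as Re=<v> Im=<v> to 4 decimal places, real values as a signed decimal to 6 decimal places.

This is a Wigner D-matrix element — the rotation-matrix element ⟨l m'| R(α,β,γ) |l m⟩ in the angular-momentum basis.
Split into d^2_{-1,1}(β=0.3321) × two z-phases.
c=cos(0.332100/2)=0.986245, s=sin(0.332100/2)=0.165288; N=√[1·6·6·1]=6.000000
The bounds max(0,m−m')=2 and min(l+m,l−m')=3 give 2 terms
  k=2: (−1)^0·6.0000/(2)·0.9862^2·0.1653^2 = +0.079721
  k=3: (−1)^1·6.0000/(6)·0.9862^0·0.1653^4 = -0.000746
d^2_{-1,1}(0.3321) = +0.079721 -0.000746 = +0.078975
D = (+0.293223+0.956044i)·(+0.078975)·(-0.947908-0.318544i) = +0.002100-0.078947i

Wigner D-matrix element, Re=0.0021 Im=-0.0789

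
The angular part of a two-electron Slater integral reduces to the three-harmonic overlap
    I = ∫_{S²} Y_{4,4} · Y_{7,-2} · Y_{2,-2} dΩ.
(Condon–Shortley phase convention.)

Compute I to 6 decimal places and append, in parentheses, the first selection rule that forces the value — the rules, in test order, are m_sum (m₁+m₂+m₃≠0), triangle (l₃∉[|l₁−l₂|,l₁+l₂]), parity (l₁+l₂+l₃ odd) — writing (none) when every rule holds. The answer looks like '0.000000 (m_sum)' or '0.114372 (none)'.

|4−7|≤2≤4+7 violated ⇒ I = 0

0.000000 (triangle)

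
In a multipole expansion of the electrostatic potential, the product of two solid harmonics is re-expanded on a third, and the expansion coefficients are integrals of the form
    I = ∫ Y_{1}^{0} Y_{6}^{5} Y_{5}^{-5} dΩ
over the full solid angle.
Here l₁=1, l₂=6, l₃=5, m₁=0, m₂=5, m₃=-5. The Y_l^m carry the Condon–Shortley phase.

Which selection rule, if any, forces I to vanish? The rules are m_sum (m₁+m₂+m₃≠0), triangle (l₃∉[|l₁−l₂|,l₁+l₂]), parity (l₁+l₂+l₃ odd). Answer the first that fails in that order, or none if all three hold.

none

azimuthal sum: 0 + 5 − 5 = 0  ✓
5 ≤ 5 ≤ 7 (triangle on l)  ✓
L = 1 + 6 + 5 = 12 (even)  ✓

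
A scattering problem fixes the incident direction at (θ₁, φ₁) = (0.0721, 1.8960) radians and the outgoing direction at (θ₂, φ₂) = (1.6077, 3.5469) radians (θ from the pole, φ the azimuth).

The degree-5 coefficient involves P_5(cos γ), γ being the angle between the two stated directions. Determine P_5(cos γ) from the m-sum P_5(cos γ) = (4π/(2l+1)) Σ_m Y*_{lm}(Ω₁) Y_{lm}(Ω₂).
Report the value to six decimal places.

Expand P_5 via completeness: Σ_{m} conj(Y_{5,m}) at Ω₁ times Y_{5,m} at Ω₂ —
  m=-5: Y*=-0.000001-0.000000i  Y=+0.203583+0.415344i  product -0.000000-0.000000i
  m=-4: Y*=+0.000011+0.000038i  Y=+0.002722+0.053936i  product -0.000002+0.000001i
  m=-3: Y*=+0.000852-0.000577i  Y=+0.118491-0.319760i  product -0.000083-0.000341i
  m=-2: Y*=-0.013854-0.010540i  Y=+0.042851-0.045069i  product -0.001069+0.000173i
  m=-1: Y*=-0.057906+0.171739i  Y=-0.288538+0.123801i  product -0.004553-0.056722i
  m=+0: Y*=+0.899471-0.000000i  Y=-0.064313+0.000000i  product -0.057848+0.000000i
  m=+1: Y*=+0.057906+0.171739i  Y=+0.288538+0.123801i  product -0.004553+0.056722i
  m=+2: Y*=-0.013854+0.010540i  Y=+0.042851+0.045069i  product -0.001069-0.000173i
  m=+3: Y*=-0.000852-0.000577i  Y=-0.118491-0.319760i  product -0.000083+0.000341i
  m=+4: Y*=+0.000011-0.000038i  Y=+0.002722-0.053936i  product -0.000002-0.000001i
  m=+5: Y*=+0.000001-0.000000i  Y=-0.203583+0.415344i  product -0.000000+0.000000i
Accumulated sum -0.069263-0.000000i; after 4π/(2l+1) scaling, -0.079126-0.000000i ⇒ P_5 = -0.079126

-0.079126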